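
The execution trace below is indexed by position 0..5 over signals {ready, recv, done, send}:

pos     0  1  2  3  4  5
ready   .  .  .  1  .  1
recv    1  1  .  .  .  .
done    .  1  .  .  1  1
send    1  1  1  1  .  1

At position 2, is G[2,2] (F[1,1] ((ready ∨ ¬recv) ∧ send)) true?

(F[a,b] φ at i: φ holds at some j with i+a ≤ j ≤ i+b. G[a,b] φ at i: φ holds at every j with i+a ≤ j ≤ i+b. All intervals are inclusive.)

Check F[1,1] ((ready ∨ ¬recv) ∧ send) at every j in [4,4]:
  j=4: holds (witness at 5)
All positions satisfy it → formula holds.

Holds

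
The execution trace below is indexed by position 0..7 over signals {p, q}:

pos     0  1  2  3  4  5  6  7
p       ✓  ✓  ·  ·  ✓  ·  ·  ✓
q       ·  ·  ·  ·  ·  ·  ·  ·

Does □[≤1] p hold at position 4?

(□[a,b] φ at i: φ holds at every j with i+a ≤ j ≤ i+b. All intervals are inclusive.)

False

Check p at every j in [4,5]:
  j=4: true
  j=5: false
Fails at j=5 → formula fails.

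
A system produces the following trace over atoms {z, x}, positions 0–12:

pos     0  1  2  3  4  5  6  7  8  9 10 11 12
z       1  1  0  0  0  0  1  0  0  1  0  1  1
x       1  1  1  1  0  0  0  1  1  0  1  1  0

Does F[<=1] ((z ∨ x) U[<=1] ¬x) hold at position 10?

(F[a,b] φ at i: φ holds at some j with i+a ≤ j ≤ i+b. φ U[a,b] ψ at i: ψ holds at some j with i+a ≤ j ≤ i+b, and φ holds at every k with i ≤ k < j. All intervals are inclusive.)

True

Check ((z ∨ x) U[<=1] ¬x) at each j in [10,11]:
  j=10: fails
  j=11: holds
Found at j=11 → formula holds.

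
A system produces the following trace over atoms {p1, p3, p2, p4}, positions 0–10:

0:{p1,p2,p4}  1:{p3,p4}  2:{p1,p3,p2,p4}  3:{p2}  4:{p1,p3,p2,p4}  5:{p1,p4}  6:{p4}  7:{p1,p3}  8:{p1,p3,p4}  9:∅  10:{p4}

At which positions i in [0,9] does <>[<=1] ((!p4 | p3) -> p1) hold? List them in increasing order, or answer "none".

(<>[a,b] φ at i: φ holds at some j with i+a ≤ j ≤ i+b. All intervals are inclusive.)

0, 1, 2, 3, 4, 5, 6, 7, 8, 9

Evaluate at each i in [0,9]:
  i=0: ✓ (witness j=0)
  i=1: ✓ (witness j=2)
  i=2: ✓ (witness j=2)
  i=3: ✓ (witness j=4)
  i=4: ✓ (witness j=4)
  i=5: ✓ (witness j=5)
  i=6: ✓ (witness j=6)
  i=7: ✓ (witness j=7)
  i=8: ✓ (witness j=8)
  i=9: ✓ (witness j=10)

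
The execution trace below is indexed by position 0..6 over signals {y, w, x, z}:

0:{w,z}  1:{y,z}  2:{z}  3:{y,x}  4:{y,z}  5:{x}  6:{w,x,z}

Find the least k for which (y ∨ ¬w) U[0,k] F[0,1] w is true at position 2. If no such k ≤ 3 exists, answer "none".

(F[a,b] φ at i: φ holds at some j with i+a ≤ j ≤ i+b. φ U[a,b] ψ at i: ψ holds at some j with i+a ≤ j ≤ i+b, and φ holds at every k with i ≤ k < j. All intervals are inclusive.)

3

Need earliest j ≥ 2 with F[0,1] w, and (y ∨ ¬w) at every k in [2,j-1].
  j=2: rhs fails.
  j=3: rhs fails.
  j=4: rhs fails.
  j=5: rhs holds; lhs holds on [2,4]. k = 3.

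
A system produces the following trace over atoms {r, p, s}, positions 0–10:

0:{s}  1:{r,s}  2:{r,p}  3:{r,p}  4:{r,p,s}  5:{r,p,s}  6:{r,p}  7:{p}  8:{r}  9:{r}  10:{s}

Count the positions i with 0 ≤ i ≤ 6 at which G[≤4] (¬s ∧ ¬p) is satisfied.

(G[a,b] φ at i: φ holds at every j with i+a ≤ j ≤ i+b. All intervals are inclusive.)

Evaluate at each i in [0,6]:
  i=0: ✗ (fails at j=0)
  i=1: ✗ (fails at j=1)
  i=2: ✗ (fails at j=2)
  i=3: ✗ (fails at j=3)
  i=4: ✗ (fails at j=4)
  i=5: ✗ (fails at j=5)
  i=6: ✗ (fails at j=6)
Positions where it holds: {} → 0.

0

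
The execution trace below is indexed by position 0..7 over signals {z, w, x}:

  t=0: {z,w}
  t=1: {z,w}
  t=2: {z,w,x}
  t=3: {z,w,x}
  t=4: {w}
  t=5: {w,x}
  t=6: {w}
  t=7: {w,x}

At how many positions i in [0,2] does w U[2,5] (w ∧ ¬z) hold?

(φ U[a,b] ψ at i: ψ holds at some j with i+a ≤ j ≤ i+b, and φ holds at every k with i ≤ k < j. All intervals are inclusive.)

Evaluate at each i in [0,2]:
  i=0: ✓ (rhs at j=4; lhs holds on [0,3])
  i=1: ✓ (rhs at j=4; lhs holds on [1,3])
  i=2: ✓ (rhs at j=4; lhs holds on [2,3])
Positions where it holds: {0, 1, 2} → 3.

3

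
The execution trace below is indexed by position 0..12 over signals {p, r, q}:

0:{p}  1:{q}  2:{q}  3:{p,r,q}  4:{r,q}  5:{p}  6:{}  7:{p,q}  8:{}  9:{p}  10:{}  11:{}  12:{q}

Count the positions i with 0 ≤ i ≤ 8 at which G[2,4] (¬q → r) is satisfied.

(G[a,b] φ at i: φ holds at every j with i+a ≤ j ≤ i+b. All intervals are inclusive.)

Evaluate at each i in [0,8]:
  i=0: ✓ (all of [2,4])
  i=1: ✗ (fails at j=5)
  i=2: ✗ (fails at j=5)
  i=3: ✗ (fails at j=5)
  i=4: ✗ (fails at j=6)
  i=5: ✗ (fails at j=8)
  i=6: ✗ (fails at j=8)
  i=7: ✗ (fails at j=9)
  i=8: ✗ (fails at j=10)
Positions where it holds: {0} → 1.

1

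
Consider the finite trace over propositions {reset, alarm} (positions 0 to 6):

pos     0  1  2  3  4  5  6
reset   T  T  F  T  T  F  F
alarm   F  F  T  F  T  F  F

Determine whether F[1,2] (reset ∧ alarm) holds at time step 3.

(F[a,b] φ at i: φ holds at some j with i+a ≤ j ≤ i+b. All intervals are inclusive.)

True

Check (reset ∧ alarm) at each j in [4,5]:
  j=4: true
  j=5: false
Found at j=4 → formula holds.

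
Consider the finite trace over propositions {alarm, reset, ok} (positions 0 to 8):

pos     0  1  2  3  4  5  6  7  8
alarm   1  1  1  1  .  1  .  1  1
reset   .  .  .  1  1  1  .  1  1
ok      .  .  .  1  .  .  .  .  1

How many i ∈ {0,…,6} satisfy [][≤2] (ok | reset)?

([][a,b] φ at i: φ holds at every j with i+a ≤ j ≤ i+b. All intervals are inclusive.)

1

Evaluate at each i in [0,6]:
  i=0: ✗ (fails at j=0)
  i=1: ✗ (fails at j=1)
  i=2: ✗ (fails at j=2)
  i=3: ✓ (all of [3,5])
  i=4: ✗ (fails at j=6)
  i=5: ✗ (fails at j=6)
  i=6: ✗ (fails at j=6)
Positions where it holds: {3} → 1.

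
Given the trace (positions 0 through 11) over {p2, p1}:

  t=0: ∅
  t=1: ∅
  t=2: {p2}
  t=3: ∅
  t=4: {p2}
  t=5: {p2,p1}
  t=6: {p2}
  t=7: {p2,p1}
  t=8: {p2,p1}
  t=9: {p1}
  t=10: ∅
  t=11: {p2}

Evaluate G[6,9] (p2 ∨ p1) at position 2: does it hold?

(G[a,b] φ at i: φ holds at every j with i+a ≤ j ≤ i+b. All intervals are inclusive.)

Does not hold

Check (p2 ∨ p1) at every j in [8,11]:
  j=8: true
  j=9: true
  j=10: false
  j=11: true
Fails at j=10 → formula fails.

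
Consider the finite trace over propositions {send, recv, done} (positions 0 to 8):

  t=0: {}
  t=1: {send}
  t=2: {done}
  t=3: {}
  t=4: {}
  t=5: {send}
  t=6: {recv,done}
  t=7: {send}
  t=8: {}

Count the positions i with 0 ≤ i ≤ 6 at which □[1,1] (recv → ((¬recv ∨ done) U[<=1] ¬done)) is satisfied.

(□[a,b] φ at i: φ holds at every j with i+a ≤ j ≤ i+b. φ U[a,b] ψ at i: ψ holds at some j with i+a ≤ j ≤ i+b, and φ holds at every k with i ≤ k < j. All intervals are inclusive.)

Evaluate at each i in [0,6]:
  i=0: ✓ (all of [1,1])
  i=1: ✓ (all of [2,2])
  i=2: ✓ (all of [3,3])
  i=3: ✓ (all of [4,4])
  i=4: ✓ (all of [5,5])
  i=5: ✓ (all of [6,6])
  i=6: ✓ (all of [7,7])
Positions where it holds: {0, 1, 2, 3, 4, 5, 6} → 7.

7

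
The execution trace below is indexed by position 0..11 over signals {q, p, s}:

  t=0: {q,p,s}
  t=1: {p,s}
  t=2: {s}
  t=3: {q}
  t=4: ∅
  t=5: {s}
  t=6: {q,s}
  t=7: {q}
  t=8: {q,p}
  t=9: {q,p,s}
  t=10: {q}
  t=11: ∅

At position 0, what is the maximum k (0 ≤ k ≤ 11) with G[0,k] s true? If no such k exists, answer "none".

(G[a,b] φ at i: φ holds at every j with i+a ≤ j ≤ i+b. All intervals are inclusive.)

s must hold from j=0 onward; find where it first fails.
  j=0: holds
  j=1: holds
  j=2: holds
  j=3: fails
Holds on [0,2], so largest k = 2.

2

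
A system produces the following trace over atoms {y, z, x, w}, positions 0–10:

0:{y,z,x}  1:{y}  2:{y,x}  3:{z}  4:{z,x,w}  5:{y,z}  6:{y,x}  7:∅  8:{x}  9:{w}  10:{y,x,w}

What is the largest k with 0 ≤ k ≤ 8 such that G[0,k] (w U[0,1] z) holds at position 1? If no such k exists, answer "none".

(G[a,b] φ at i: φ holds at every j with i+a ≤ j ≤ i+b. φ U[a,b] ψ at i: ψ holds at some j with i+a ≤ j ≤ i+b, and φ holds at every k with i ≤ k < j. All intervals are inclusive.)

none

(w U[0,1] z) must hold from j=1 onward; find where it first fails.
  j=1: fails → no k works.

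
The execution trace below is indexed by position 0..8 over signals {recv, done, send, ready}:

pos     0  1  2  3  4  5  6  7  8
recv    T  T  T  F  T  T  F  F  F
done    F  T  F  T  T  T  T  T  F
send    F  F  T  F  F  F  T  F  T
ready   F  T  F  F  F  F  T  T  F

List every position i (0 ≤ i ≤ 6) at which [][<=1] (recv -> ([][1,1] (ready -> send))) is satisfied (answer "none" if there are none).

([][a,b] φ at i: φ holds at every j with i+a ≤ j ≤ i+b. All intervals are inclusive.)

Evaluate at each i in [0,6]:
  i=0: ✗ (fails at j=0)
  i=1: ✓ (all of [1,2])
  i=2: ✓ (all of [2,3])
  i=3: ✓ (all of [3,4])
  i=4: ✓ (all of [4,5])
  i=5: ✓ (all of [5,6])
  i=6: ✓ (all of [6,7])

1, 2, 3, 4, 5, 6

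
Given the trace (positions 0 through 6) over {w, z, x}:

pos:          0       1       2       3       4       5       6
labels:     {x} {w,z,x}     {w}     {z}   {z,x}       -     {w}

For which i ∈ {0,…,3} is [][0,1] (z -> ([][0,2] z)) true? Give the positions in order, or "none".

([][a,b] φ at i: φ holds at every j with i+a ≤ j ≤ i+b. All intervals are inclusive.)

none

Evaluate at each i in [0,3]:
  i=0: ✗ (fails at j=1)
  i=1: ✗ (fails at j=1)
  i=2: ✗ (fails at j=3)
  i=3: ✗ (fails at j=3)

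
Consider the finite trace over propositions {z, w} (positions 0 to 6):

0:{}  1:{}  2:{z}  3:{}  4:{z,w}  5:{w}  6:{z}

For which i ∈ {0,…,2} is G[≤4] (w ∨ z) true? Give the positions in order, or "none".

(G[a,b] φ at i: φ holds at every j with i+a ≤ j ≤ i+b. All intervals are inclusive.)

none

Evaluate at each i in [0,2]:
  i=0: ✗ (fails at j=0)
  i=1: ✗ (fails at j=1)
  i=2: ✗ (fails at j=3)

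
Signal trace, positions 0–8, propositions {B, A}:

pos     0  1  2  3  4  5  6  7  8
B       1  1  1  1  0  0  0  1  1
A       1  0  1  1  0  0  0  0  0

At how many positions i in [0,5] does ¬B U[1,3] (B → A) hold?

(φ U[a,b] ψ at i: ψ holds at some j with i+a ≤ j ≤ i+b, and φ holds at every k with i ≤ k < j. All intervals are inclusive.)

2

Evaluate at each i in [0,5]:
  i=0: ✗ (lhs fails at k=0 before rhs at j=2)
  i=1: ✗ (lhs fails at k=1 before rhs at j=2)
  i=2: ✗ (lhs fails at k=2 before rhs at j=3)
  i=3: ✗ (lhs fails at k=3 before rhs at j=4)
  i=4: ✓ (rhs at j=5; lhs holds on [4,4])
  i=5: ✓ (rhs at j=6; lhs holds on [5,5])
Positions where it holds: {4, 5} → 2.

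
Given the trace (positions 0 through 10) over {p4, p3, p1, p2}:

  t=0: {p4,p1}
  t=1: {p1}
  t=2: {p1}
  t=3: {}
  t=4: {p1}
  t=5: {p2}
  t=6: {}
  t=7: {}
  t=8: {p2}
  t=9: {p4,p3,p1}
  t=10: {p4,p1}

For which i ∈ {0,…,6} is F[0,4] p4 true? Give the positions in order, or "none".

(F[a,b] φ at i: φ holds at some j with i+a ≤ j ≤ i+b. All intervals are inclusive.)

0, 5, 6

Evaluate at each i in [0,6]:
  i=0: ✓ (witness j=0)
  i=1: ✗ (none in [1,5])
  i=2: ✗ (none in [2,6])
  i=3: ✗ (none in [3,7])
  i=4: ✗ (none in [4,8])
  i=5: ✓ (witness j=9)
  i=6: ✓ (witness j=9)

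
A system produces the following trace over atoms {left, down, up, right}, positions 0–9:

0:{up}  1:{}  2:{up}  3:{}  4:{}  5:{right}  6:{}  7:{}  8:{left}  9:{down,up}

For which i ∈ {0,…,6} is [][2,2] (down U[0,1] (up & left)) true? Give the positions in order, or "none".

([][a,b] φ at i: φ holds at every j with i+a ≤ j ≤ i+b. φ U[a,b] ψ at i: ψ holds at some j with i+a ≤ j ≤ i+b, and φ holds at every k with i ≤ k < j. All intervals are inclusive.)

none

Evaluate at each i in [0,6]:
  i=0: ✗ (fails at j=2)
  i=1: ✗ (fails at j=3)
  i=2: ✗ (fails at j=4)
  i=3: ✗ (fails at j=5)
  i=4: ✗ (fails at j=6)
  i=5: ✗ (fails at j=7)
  i=6: ✗ (fails at j=8)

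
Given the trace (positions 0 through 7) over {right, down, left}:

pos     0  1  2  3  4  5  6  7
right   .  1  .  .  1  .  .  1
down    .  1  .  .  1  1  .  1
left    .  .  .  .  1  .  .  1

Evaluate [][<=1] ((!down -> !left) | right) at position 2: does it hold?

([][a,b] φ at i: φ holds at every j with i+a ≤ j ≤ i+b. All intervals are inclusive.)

Holds

Check ((!down -> !left) | right) at every j in [2,3]:
  j=2: true
  j=3: true
All positions satisfy it → formula holds.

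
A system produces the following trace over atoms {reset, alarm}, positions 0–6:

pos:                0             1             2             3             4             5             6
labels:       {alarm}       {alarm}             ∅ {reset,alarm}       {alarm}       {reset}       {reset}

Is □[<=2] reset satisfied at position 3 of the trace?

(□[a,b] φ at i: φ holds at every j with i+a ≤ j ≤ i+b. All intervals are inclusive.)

False

Check reset at every j in [3,5]:
  j=3: true
  j=4: false
  j=5: true
Fails at j=4 → formula fails.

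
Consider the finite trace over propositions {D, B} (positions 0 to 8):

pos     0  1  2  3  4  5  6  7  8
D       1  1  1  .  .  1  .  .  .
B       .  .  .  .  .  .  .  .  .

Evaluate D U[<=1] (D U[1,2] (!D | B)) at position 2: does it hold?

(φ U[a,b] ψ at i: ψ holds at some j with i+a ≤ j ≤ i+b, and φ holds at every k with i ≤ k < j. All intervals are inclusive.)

Yes

Need some j in [2,3] with (D U[1,2] (!D | B)), and D at every k in [2,j-1].
  j=2: (D U[1,2] (!D | B)) holds; no prefix to check → satisfied.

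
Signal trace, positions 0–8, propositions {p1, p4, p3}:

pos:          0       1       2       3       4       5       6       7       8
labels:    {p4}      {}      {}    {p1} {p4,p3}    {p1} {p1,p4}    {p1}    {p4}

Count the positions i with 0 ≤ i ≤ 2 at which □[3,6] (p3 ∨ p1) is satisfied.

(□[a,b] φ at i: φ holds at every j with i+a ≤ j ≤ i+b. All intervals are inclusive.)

2

Evaluate at each i in [0,2]:
  i=0: ✓ (all of [3,6])
  i=1: ✓ (all of [4,7])
  i=2: ✗ (fails at j=8)
Positions where it holds: {0, 1} → 2.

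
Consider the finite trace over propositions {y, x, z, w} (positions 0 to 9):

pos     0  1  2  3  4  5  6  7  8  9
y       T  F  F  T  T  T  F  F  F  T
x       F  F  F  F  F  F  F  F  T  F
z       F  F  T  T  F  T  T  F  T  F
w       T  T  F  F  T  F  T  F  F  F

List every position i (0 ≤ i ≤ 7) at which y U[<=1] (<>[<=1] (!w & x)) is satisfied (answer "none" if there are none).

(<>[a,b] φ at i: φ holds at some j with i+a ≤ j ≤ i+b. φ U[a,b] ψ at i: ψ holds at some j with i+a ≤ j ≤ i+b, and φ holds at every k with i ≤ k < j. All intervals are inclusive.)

Evaluate at each i in [0,7]:
  i=0: ✗ (no rhs in [0,1])
  i=1: ✗ (no rhs in [1,2])
  i=2: ✗ (no rhs in [2,3])
  i=3: ✗ (no rhs in [3,4])
  i=4: ✗ (no rhs in [4,5])
  i=5: ✗ (no rhs in [5,6])
  i=6: ✗ (lhs fails at k=6 before rhs at j=7)
  i=7: ✓ (rhs at j=7)

7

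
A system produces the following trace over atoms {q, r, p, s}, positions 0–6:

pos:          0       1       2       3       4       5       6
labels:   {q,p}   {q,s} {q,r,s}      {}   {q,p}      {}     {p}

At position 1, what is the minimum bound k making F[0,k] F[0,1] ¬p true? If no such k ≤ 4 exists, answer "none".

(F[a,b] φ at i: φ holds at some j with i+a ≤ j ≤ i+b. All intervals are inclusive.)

0

Scan j = 1,2,… for F[0,1] ¬p:
  j=1: holds
First hit at j=1, so smallest k = 1-1 = 0.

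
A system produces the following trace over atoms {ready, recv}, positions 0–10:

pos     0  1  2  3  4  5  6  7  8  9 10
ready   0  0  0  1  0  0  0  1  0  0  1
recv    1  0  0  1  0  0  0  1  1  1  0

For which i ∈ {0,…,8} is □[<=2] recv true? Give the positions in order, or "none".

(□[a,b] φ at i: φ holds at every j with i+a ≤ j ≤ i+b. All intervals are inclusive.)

Evaluate at each i in [0,8]:
  i=0: ✗ (fails at j=1)
  i=1: ✗ (fails at j=1)
  i=2: ✗ (fails at j=2)
  i=3: ✗ (fails at j=4)
  i=4: ✗ (fails at j=4)
  i=5: ✗ (fails at j=5)
  i=6: ✗ (fails at j=6)
  i=7: ✓ (all of [7,9])
  i=8: ✗ (fails at j=10)

7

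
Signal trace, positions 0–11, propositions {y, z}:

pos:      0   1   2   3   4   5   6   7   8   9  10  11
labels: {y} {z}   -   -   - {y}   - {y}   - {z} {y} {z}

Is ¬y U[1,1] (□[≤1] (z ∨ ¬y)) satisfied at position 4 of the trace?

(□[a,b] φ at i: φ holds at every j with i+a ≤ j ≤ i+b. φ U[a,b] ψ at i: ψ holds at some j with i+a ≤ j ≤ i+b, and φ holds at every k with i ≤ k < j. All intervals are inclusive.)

Need some j in [5,5] with □[≤1] (z ∨ ¬y), and ¬y at every k in [4,j-1].
  j=5: □[≤1] (z ∨ ¬y) — fails at 5.
No j in the window works → until fails.

False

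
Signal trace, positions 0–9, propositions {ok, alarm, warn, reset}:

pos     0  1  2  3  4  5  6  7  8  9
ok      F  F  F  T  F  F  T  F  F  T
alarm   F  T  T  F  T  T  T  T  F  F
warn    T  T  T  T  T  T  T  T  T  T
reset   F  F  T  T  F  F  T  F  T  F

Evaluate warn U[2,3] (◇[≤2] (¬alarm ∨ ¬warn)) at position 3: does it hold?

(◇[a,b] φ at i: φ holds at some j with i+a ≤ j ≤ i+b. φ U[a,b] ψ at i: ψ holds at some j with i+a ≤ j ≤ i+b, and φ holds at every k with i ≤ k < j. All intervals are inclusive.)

Holds

Need some j in [5,6] with ◇[≤2] (¬alarm ∨ ¬warn), and warn at every k in [3,j-1].
  j=5: ◇[≤2] (¬alarm ∨ ¬warn) — fails (none in [5,7]).
  j=6: ◇[≤2] (¬alarm ∨ ¬warn) holds; warn holds at every k in [3,5] → satisfied.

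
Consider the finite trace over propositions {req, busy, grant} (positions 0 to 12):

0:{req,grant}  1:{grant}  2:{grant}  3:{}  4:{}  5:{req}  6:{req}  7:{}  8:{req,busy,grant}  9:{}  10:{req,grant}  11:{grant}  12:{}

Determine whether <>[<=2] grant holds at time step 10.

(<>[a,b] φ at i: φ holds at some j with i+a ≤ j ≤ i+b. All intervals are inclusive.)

Yes

Check grant at each j in [10,12]:
  j=10: true
  j=11: true
  j=12: false
Found at j=10 → formula holds.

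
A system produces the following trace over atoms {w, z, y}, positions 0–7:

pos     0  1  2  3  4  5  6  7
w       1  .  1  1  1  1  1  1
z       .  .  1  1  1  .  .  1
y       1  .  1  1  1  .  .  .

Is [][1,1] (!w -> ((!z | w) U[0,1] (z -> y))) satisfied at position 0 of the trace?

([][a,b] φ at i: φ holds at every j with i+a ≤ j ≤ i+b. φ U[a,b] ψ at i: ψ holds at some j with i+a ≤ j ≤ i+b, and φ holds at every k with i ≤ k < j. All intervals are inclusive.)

Holds

Check (!w -> ((!z | w) U[0,1] (z -> y))) at every j in [1,1]:
  j=1: antecedent true; consequent holds → ✓
All positions satisfy it → formula holds.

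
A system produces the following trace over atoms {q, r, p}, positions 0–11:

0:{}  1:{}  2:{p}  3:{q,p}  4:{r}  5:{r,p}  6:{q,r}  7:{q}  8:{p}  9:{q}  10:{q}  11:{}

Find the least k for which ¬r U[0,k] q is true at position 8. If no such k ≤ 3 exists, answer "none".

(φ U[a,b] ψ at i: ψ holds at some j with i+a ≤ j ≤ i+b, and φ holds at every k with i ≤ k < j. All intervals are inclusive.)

1

Need earliest j ≥ 8 with q, and ¬r at every k in [8,j-1].
  j=8: rhs fails.
  j=9: rhs holds; lhs holds on [8,8]. k = 1.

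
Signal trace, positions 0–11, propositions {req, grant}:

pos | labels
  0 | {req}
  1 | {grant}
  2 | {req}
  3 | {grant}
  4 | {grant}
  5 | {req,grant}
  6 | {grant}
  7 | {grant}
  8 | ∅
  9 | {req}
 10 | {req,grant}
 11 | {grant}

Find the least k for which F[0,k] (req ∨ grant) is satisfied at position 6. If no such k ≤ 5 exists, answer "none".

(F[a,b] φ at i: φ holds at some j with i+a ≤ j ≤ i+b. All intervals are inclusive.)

0

Scan j = 6,7,… for (req ∨ grant):
  j=6: holds
First hit at j=6, so smallest k = 6-6 = 0.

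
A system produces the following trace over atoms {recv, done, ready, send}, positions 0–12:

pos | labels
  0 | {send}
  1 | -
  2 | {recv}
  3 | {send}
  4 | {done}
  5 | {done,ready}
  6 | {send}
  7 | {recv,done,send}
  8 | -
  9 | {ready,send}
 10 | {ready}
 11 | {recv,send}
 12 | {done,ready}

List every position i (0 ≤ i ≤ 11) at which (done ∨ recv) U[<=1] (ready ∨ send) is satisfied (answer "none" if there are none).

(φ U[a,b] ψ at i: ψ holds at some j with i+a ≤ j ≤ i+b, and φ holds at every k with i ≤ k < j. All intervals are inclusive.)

Evaluate at each i in [0,11]:
  i=0: ✓ (rhs at j=0)
  i=1: ✗ (no rhs in [1,2])
  i=2: ✓ (rhs at j=3; lhs holds on [2,2])
  i=3: ✓ (rhs at j=3)
  i=4: ✓ (rhs at j=5; lhs holds on [4,4])
  i=5: ✓ (rhs at j=5)
  i=6: ✓ (rhs at j=6)
  i=7: ✓ (rhs at j=7)
  i=8: ✗ (lhs fails at k=8 before rhs at j=9)
  i=9: ✓ (rhs at j=9)
  i=10: ✓ (rhs at j=10)
  i=11: ✓ (rhs at j=11)

0, 2, 3, 4, 5, 6, 7, 9, 10, 11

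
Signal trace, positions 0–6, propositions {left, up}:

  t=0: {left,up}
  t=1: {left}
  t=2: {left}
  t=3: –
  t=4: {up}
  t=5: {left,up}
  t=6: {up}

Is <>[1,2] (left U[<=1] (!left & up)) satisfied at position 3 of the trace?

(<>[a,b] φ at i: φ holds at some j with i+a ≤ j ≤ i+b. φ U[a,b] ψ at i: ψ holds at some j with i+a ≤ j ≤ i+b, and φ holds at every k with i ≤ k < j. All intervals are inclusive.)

Check (left U[<=1] (!left & up)) at each j in [4,5]:
  j=4: holds
  j=5: holds
Found at j=4 → formula holds.

True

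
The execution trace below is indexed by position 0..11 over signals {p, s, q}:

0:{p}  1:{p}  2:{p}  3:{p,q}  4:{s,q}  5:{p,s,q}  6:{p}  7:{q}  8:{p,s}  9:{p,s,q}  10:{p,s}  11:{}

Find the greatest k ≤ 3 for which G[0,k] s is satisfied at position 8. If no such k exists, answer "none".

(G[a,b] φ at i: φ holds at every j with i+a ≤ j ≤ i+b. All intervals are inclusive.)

2

s must hold from j=8 onward; find where it first fails.
  j=8: holds
  j=9: holds
  j=10: holds
  j=11: fails
Holds on [8,10], so largest k = 2.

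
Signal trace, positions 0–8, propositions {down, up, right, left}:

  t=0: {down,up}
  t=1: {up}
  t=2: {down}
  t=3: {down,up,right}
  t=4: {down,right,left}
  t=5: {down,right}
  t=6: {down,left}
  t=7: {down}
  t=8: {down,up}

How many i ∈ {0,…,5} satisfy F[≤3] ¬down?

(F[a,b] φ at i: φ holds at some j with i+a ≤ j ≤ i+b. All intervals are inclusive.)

Evaluate at each i in [0,5]:
  i=0: ✓ (witness j=1)
  i=1: ✓ (witness j=1)
  i=2: ✗ (none in [2,5])
  i=3: ✗ (none in [3,6])
  i=4: ✗ (none in [4,7])
  i=5: ✗ (none in [5,8])
Positions where it holds: {0, 1} → 2.

2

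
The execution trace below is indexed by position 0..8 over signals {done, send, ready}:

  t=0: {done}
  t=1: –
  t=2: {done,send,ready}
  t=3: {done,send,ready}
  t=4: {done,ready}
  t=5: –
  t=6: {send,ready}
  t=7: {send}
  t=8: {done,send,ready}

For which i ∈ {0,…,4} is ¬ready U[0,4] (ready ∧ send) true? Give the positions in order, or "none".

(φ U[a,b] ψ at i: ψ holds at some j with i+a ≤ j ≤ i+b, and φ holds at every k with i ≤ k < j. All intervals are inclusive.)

Evaluate at each i in [0,4]:
  i=0: ✓ (rhs at j=2; lhs holds on [0,1])
  i=1: ✓ (rhs at j=2; lhs holds on [1,1])
  i=2: ✓ (rhs at j=2)
  i=3: ✓ (rhs at j=3)
  i=4: ✗ (lhs fails at k=4 before rhs at j=6)

0, 1, 2, 3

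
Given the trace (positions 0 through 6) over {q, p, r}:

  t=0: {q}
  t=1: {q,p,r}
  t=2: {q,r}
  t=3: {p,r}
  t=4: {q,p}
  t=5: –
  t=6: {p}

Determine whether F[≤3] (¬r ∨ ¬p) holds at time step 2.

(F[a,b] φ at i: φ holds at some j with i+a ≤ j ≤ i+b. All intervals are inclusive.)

Check (¬r ∨ ¬p) at each j in [2,5]:
  j=2: true
  j=3: false
  j=4: true
  j=5: true
Found at j=2 → formula holds.

True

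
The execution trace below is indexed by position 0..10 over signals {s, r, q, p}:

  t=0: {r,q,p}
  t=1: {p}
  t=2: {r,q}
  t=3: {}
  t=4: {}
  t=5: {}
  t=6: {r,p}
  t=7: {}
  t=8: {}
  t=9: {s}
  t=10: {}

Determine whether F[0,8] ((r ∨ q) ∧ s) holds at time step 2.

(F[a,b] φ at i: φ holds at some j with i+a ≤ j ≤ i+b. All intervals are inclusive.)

Check ((r ∨ q) ∧ s) at each j in [2,10]:
  j=2: false
  j=3: false
  j=4: false
  j=5: false
  j=6: false
  j=7: false
  j=8: false
  j=9: false
  j=10: false
No position in the window satisfies it → formula fails.

False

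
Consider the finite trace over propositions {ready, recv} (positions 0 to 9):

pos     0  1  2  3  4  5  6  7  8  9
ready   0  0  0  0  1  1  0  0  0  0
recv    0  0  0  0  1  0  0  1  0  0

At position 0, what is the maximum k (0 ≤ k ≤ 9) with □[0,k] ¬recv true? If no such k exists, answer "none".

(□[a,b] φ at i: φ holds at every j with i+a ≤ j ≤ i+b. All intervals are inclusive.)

¬recv must hold from j=0 onward; find where it first fails.
  j=0: holds
  j=1: holds
  j=2: holds
  j=3: holds
  j=4: fails
Holds on [0,3], so largest k = 3.

3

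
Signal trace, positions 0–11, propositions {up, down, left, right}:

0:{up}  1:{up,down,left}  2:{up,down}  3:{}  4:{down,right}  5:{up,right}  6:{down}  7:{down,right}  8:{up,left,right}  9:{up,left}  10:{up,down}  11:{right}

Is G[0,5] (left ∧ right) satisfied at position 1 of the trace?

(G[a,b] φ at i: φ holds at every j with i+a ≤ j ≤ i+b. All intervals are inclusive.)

Check (left ∧ right) at every j in [1,6]:
  j=1: false
  j=2: false
  j=3: false
  j=4: false
  j=5: false
  j=6: false
Fails at j=1 → formula fails.

No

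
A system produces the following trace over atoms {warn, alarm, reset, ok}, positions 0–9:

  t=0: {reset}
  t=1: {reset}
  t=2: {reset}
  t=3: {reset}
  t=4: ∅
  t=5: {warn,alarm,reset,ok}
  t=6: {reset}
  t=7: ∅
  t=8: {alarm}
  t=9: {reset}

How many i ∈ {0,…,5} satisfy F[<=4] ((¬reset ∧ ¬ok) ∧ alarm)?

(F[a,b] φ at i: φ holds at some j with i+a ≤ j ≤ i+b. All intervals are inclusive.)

2

Evaluate at each i in [0,5]:
  i=0: ✗ (none in [0,4])
  i=1: ✗ (none in [1,5])
  i=2: ✗ (none in [2,6])
  i=3: ✗ (none in [3,7])
  i=4: ✓ (witness j=8)
  i=5: ✓ (witness j=8)
Positions where it holds: {4, 5} → 2.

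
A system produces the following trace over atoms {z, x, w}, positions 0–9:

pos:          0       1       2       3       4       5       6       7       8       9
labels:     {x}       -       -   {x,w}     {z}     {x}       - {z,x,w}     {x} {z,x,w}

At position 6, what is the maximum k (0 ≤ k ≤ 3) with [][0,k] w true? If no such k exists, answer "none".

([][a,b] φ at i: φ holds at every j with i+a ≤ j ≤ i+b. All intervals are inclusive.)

none

w must hold from j=6 onward; find where it first fails.
  j=6: fails → no k works.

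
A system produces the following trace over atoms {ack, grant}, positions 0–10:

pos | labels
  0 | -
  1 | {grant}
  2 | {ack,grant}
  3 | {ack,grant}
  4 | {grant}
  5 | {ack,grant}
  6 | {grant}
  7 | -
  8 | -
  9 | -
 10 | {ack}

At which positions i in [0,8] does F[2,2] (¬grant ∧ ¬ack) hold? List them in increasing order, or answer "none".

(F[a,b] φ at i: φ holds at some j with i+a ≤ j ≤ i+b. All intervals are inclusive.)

5, 6, 7

Evaluate at each i in [0,8]:
  i=0: ✗ (none in [2,2])
  i=1: ✗ (none in [3,3])
  i=2: ✗ (none in [4,4])
  i=3: ✗ (none in [5,5])
  i=4: ✗ (none in [6,6])
  i=5: ✓ (witness j=7)
  i=6: ✓ (witness j=8)
  i=7: ✓ (witness j=9)
  i=8: ✗ (none in [10,10])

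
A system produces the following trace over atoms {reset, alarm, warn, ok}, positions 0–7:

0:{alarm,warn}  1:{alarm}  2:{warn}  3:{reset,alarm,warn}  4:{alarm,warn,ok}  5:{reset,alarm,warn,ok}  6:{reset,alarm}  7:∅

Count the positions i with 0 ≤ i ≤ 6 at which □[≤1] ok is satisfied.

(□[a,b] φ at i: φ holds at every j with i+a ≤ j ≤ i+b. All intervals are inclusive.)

1

Evaluate at each i in [0,6]:
  i=0: ✗ (fails at j=0)
  i=1: ✗ (fails at j=1)
  i=2: ✗ (fails at j=2)
  i=3: ✗ (fails at j=3)
  i=4: ✓ (all of [4,5])
  i=5: ✗ (fails at j=6)
  i=6: ✗ (fails at j=6)
Positions where it holds: {4} → 1.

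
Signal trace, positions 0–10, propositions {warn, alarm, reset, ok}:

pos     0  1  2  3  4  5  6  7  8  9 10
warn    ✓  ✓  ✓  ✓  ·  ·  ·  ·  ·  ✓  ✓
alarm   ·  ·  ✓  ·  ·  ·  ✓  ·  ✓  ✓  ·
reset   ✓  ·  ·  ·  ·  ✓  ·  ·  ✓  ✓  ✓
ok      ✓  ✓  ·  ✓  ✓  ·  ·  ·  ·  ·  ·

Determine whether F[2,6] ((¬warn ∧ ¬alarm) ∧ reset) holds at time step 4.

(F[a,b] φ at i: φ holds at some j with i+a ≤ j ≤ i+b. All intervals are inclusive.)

False

Check ((¬warn ∧ ¬alarm) ∧ reset) at each j in [6,10]:
  j=6: false
  j=7: false
  j=8: false
  j=9: false
  j=10: false
No position in the window satisfies it → formula fails.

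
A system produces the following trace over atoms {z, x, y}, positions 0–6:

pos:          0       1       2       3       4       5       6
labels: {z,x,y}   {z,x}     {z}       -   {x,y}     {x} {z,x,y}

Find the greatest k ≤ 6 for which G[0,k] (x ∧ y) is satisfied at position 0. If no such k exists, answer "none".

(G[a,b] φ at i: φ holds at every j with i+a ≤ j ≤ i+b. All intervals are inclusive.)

0

(x ∧ y) must hold from j=0 onward; find where it first fails.
  j=0: holds
  j=1: fails
Holds on [0,0], so largest k = 0.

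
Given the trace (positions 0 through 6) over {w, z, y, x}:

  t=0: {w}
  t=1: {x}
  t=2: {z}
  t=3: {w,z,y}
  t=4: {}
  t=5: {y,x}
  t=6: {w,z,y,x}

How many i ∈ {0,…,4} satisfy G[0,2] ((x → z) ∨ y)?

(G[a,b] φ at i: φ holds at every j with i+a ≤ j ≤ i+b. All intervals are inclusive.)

3

Evaluate at each i in [0,4]:
  i=0: ✗ (fails at j=1)
  i=1: ✗ (fails at j=1)
  i=2: ✓ (all of [2,4])
  i=3: ✓ (all of [3,5])
  i=4: ✓ (all of [4,6])
Positions where it holds: {2, 3, 4} → 3.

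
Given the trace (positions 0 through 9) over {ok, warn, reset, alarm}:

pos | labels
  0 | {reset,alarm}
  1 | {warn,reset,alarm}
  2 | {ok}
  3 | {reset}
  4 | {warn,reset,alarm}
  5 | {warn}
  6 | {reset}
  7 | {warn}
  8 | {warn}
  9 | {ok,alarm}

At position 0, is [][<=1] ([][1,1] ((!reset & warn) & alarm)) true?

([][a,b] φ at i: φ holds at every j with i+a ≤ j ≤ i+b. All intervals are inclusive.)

Check [][1,1] ((!reset & warn) & alarm) at every j in [0,1]:
  j=0: fails at 1
  j=1: fails at 2
Fails at j=0 → formula fails.

Does not hold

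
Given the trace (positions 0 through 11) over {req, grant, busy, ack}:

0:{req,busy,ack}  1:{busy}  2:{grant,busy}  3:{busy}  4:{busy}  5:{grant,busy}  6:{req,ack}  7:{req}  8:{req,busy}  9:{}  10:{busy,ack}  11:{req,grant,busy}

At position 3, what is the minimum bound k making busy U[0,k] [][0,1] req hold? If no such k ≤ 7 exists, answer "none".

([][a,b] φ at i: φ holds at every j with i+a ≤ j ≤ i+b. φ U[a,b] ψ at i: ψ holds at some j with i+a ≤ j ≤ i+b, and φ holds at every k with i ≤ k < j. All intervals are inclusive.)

Need earliest j ≥ 3 with [][0,1] req, and busy at every k in [3,j-1].
  j=3: rhs fails.
  j=4: rhs fails.
  j=5: rhs fails.
  j=6: rhs holds; lhs holds on [3,5]. k = 3.

3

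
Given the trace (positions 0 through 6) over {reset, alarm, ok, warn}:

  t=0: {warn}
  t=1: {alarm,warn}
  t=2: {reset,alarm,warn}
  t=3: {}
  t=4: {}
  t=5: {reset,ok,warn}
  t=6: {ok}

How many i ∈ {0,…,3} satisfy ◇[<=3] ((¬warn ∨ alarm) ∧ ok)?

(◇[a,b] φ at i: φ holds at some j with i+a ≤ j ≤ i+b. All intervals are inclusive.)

1

Evaluate at each i in [0,3]:
  i=0: ✗ (none in [0,3])
  i=1: ✗ (none in [1,4])
  i=2: ✗ (none in [2,5])
  i=3: ✓ (witness j=6)
Positions where it holds: {3} → 1.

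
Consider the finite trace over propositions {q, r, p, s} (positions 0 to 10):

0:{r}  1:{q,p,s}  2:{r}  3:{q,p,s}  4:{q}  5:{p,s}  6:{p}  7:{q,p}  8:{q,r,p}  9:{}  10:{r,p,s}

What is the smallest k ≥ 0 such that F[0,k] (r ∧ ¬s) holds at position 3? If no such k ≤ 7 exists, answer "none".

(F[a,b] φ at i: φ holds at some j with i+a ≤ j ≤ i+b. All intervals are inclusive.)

5

Scan j = 3,4,… for (r ∧ ¬s):
  j=3: fails
  j=4: fails
  j=5: fails
  j=6: fails
  j=7: fails
  j=8: holds
First hit at j=8, so smallest k = 8-3 = 5.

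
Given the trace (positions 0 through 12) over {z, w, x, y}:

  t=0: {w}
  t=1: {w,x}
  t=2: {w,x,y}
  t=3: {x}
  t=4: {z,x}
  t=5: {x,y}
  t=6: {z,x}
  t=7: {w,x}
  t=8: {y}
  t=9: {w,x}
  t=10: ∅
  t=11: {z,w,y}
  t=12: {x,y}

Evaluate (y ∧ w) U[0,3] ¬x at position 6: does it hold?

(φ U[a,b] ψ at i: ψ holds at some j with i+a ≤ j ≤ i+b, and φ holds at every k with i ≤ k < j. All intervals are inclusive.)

Does not hold

Need some j in [6,9] with ¬x, and (y ∧ w) at every k in [6,j-1].
  j=6: ¬x false.
  j=7: ¬x false.
  j=8: ¬x holds, but (y ∧ w) fails at k=6 → not this j.
  j=9: ¬x false.
No j in the window works → until fails.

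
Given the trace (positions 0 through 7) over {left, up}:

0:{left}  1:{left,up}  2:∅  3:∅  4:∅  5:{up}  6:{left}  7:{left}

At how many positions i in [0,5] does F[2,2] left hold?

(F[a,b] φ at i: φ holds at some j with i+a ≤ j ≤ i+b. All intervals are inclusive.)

Evaluate at each i in [0,5]:
  i=0: ✗ (none in [2,2])
  i=1: ✗ (none in [3,3])
  i=2: ✗ (none in [4,4])
  i=3: ✗ (none in [5,5])
  i=4: ✓ (witness j=6)
  i=5: ✓ (witness j=7)
Positions where it holds: {4, 5} → 2.

2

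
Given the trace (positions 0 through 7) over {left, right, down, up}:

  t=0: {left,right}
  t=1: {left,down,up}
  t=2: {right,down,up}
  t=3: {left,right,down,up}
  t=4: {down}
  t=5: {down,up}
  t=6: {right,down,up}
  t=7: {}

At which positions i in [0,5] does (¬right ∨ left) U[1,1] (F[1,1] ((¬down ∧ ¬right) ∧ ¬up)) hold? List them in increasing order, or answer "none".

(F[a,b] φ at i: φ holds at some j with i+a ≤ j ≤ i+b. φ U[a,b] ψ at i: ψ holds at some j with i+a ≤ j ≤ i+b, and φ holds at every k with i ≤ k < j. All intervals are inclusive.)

5

Evaluate at each i in [0,5]:
  i=0: ✗ (no rhs in [1,1])
  i=1: ✗ (no rhs in [2,2])
  i=2: ✗ (no rhs in [3,3])
  i=3: ✗ (no rhs in [4,4])
  i=4: ✗ (no rhs in [5,5])
  i=5: ✓ (rhs at j=6; lhs holds on [5,5])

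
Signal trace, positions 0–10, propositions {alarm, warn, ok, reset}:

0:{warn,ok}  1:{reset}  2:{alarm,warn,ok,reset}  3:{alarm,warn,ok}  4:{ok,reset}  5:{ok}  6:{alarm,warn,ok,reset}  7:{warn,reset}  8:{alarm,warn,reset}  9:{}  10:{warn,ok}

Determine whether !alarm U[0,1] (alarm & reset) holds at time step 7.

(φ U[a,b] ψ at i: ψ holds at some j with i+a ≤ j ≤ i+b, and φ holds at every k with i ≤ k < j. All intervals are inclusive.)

Need some j in [7,8] with (alarm & reset), and !alarm at every k in [7,j-1].
  j=7: (alarm & reset) false.
  j=8: (alarm & reset) holds; !alarm holds at every k in [7,7] → satisfied.

True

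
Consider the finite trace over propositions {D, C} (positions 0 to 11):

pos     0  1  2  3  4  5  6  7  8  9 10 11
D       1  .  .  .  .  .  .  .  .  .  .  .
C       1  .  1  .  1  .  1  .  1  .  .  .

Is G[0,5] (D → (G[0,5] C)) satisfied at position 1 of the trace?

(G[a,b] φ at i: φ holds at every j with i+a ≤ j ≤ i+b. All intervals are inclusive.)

Yes

Check (D → (G[0,5] C)) at every j in [1,6]:
  j=1: antecedent false → ✓
  j=2: antecedent false → ✓
  j=3: antecedent false → ✓
  j=4: antecedent false → ✓
  j=5: antecedent false → ✓
  j=6: antecedent false → ✓
All positions satisfy it → formula holds.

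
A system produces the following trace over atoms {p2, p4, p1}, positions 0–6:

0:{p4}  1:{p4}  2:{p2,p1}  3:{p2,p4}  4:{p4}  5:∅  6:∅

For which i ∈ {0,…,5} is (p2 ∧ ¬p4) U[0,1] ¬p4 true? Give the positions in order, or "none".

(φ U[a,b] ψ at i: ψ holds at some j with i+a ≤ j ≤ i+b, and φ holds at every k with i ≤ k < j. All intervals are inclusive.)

2, 5

Evaluate at each i in [0,5]:
  i=0: ✗ (no rhs in [0,1])
  i=1: ✗ (lhs fails at k=1 before rhs at j=2)
  i=2: ✓ (rhs at j=2)
  i=3: ✗ (no rhs in [3,4])
  i=4: ✗ (lhs fails at k=4 before rhs at j=5)
  i=5: ✓ (rhs at j=5)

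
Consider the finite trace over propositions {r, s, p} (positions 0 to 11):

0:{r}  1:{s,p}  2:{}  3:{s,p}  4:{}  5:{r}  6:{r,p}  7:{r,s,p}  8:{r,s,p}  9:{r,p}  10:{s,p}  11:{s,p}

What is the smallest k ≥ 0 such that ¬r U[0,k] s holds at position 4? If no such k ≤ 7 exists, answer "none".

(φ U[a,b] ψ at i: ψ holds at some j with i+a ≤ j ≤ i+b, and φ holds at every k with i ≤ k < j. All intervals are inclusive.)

Need earliest j ≥ 4 with s, and ¬r at every k in [4,j-1].
  j=4: rhs fails.
  j=5: rhs fails.
  j=6: rhs fails.
  j=7: rhs holds but lhs fails at k=5.
  j=8: rhs holds but lhs fails at k=5.
  j=9: rhs fails.
  j=10: rhs holds but lhs fails at k=5.
  j=11: rhs holds but lhs fails at k=5.
No witness within the range → none.

none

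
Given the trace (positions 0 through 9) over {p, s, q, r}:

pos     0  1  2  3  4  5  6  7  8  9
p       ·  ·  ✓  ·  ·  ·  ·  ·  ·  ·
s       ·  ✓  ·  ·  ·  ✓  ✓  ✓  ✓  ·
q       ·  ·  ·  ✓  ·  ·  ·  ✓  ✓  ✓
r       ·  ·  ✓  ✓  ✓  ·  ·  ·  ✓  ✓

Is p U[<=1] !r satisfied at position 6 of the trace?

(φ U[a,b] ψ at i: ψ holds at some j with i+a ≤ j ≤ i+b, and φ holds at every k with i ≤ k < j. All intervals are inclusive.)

Need some j in [6,7] with !r, and p at every k in [6,j-1].
  j=6: !r holds; no prefix to check → satisfied.

Yes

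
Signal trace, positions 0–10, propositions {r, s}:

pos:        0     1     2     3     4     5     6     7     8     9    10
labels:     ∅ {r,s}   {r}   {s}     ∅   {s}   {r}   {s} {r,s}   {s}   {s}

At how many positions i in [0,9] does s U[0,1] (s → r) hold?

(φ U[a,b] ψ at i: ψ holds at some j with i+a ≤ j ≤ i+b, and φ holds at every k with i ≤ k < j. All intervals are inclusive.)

Evaluate at each i in [0,9]:
  i=0: ✓ (rhs at j=0)
  i=1: ✓ (rhs at j=1)
  i=2: ✓ (rhs at j=2)
  i=3: ✓ (rhs at j=4; lhs holds on [3,3])
  i=4: ✓ (rhs at j=4)
  i=5: ✓ (rhs at j=6; lhs holds on [5,5])
  i=6: ✓ (rhs at j=6)
  i=7: ✓ (rhs at j=8; lhs holds on [7,7])
  i=8: ✓ (rhs at j=8)
  i=9: ✗ (no rhs in [9,10])
Positions where it holds: {0, 1, 2, 3, 4, 5, 6, 7, 8} → 9.

9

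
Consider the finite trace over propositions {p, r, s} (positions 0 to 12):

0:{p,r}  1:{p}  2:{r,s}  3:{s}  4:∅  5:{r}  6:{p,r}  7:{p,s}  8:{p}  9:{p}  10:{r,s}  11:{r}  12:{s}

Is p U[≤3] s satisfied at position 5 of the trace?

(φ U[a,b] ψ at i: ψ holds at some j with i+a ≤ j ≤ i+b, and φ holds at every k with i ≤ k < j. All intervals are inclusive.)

Need some j in [5,8] with s, and p at every k in [5,j-1].
  j=5: s false.
  j=6: s false.
  j=7: s holds, but p fails at k=5 → not this j.
  j=8: s false.
No j in the window works → until fails.

No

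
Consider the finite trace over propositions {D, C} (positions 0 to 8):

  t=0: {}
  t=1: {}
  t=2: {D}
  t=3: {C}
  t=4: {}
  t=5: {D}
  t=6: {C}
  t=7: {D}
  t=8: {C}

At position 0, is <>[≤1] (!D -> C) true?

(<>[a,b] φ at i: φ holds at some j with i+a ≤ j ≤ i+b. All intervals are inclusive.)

Check (!D -> C) at each j in [0,1]:
  j=0: false
  j=1: false
No position in the window satisfies it → formula fails.

No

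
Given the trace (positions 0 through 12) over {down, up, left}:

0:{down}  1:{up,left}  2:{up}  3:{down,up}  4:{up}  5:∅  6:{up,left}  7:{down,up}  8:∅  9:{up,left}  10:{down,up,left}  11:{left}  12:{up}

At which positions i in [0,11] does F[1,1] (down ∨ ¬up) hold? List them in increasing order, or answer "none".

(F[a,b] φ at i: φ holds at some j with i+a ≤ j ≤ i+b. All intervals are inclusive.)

2, 4, 6, 7, 9, 10

Evaluate at each i in [0,11]:
  i=0: ✗ (none in [1,1])
  i=1: ✗ (none in [2,2])
  i=2: ✓ (witness j=3)
  i=3: ✗ (none in [4,4])
  i=4: ✓ (witness j=5)
  i=5: ✗ (none in [6,6])
  i=6: ✓ (witness j=7)
  i=7: ✓ (witness j=8)
  i=8: ✗ (none in [9,9])
  i=9: ✓ (witness j=10)
  i=10: ✓ (witness j=11)
  i=11: ✗ (none in [12,12])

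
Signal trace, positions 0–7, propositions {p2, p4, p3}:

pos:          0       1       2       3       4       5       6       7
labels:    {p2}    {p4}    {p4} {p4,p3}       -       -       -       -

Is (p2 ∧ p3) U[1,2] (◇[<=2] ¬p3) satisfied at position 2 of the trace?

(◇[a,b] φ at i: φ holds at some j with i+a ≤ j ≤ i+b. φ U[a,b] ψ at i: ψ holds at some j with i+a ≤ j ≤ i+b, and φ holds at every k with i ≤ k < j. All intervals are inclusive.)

Need some j in [3,4] with ◇[<=2] ¬p3, and (p2 ∧ p3) at every k in [2,j-1].
  j=3: ◇[<=2] ¬p3 holds, but (p2 ∧ p3) fails at k=2 → not this j.
  j=4: ◇[<=2] ¬p3 holds, but (p2 ∧ p3) fails at k=2 → not this j.
No j in the window works → until fails.

False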